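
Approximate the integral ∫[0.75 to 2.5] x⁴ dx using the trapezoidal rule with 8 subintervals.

f(x) = x⁴
a = 0.75, b = 2.5, n = 8
h = (b - a)/n = 0.218750

Trapezoidal rule: (h/2)[f(x₀) + 2f(x₁) + 2f(x₂) + ... + f(xₙ)]

x_0 = 0.7500, f(x_0) = 0.316406, coefficient = 1
x_1 = 0.9688, f(x_1) = 0.880738, coefficient = 2
x_2 = 1.1875, f(x_2) = 1.988541, coefficient = 2
x_3 = 1.4062, f(x_3) = 3.910661, coefficient = 2
x_4 = 1.6250, f(x_4) = 6.972900, coefficient = 2
x_5 = 1.8438, f(x_5) = 11.556016, coefficient = 2
x_6 = 2.0625, f(x_6) = 18.095718, coefficient = 2
x_7 = 2.2812, f(x_7) = 27.082673, coefficient = 2
x_8 = 2.5000, f(x_8) = 39.062500, coefficient = 1

I ≈ (0.218750/2) × 180.353401 = 19.726153
Exact value: 19.483789
Error: 0.242364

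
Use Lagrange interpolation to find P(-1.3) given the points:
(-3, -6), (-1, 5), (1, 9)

Lagrange interpolation formula:
P(x) = Σ yᵢ × Lᵢ(x)
where Lᵢ(x) = Π_{j≠i} (x - xⱼ)/(xᵢ - xⱼ)

L_0(-1.3) = (-1.3 - (-1))/(-3 - (-1)) × (-1.3 - 1)/(-3 - 1) = 0.086250
L_1(-1.3) = (-1.3 - (-3))/(-1 - (-3)) × (-1.3 - 1)/(-1 - 1) = 0.977500
L_2(-1.3) = (-1.3 - (-3))/(1 - (-3)) × (-1.3 - (-1))/(1 - (-1)) = -0.063750

P(-1.3) = (-6)×L_0(-1.3) + 5×L_1(-1.3) + 9×L_2(-1.3)
P(-1.3) = 3.796250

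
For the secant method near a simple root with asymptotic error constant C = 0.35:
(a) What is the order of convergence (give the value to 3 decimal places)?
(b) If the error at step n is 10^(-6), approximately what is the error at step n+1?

(a) Secant method has superlinear convergence with order φ = (1+√5)/2 ≈ 1.618.
    This means |e_{n+1}| ≈ C|e_n|^1.618.

(b) With |e_n| = 10^(-6) and C = 0.35:
    |e_{n+1}| ≈ 0.35 × (10^(-6))^1.618 = 0.35 × 10^(-9.71)

(a) ≈ 1.618 (golden ratio); (b) |e_{n+1}| ≈ 6.853e-11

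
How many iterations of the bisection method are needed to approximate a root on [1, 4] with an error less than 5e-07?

We need (b-a)/2^n ≤ 5e-07
(4 - 1)/2^n ≤ 5e-07
3/2^n ≤ 5e-07
2^n ≥ 6000000
n ≥ log₂(6000000) = 22.52
n ≥ 23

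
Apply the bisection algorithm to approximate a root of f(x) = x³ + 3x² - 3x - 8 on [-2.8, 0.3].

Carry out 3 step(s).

f(x) = x³ + 3x² - 3x - 8
Initial interval: [-2.8, 0.3]

Iteration 1:
  c_1 = (-2.800000 + 0.300000)/2 = -1.250000
  f(c_1) = f(-1.250000) = -1.515625
  f(a) × f(c) < 0, new interval: [-2.800000, -1.250000]
Iteration 2:
  c_2 = (-2.800000 + (-1.250000))/2 = -2.025000
  f(c_2) = f(-2.025000) = 2.073109
  f(a) × f(c) ≥ 0, new interval: [-2.025000, -1.250000]
Iteration 3:
  c_3 = (-2.025000 + (-1.250000))/2 = -1.637500
  f(c_3) = f(-1.637500) = 0.565916
  f(a) × f(c) ≥ 0, new interval: [-1.637500, -1.250000]

After 3 iteration(s), the approximation is c_3 = -1.637500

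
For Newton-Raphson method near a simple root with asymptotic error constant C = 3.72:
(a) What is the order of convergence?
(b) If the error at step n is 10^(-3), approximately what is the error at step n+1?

(a) Newton-Raphson has quadratic (order 2) convergence near simple roots.
    This means |e_{n+1}| ≈ C|e_n|².

(b) With |e_n| = 10^(-3) and C = 3.72:
    |e_{n+1}| ≈ 3.72 × (10^(-3))² = 3.72 × 10^(-6)

(a) 2 (quadratic); (b) |e_{n+1}| ≈ 3.720e-06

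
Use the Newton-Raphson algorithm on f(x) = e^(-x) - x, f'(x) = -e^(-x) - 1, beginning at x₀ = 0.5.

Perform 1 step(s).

f(x) = e^(-x) - x
f'(x) = -e^(-x) - 1
x₀ = 0.5

Newton-Raphson formula: x_{n+1} = x_n - f(x_n)/f'(x_n)

Iteration 1:
  f(0.500000) = 0.106531
  f'(0.500000) = -1.606531
  x_1 = 0.500000 - 0.106531/(-1.606531) = 0.566311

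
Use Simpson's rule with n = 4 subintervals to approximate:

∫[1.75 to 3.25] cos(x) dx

f(x) = cos(x)
a = 1.75, b = 3.25, n = 4
h = (b - a)/n = 0.375000

Simpson's rule: (h/3)[f(x₀) + 4f(x₁) + 2f(x₂) + ... + f(xₙ)]

x_0 = 1.7500, f(x_0) = -0.178246, coefficient = 1
x_1 = 2.1250, f(x_1) = -0.526266, coefficient = 4
x_2 = 2.5000, f(x_2) = -0.801144, coefficient = 2
x_3 = 2.8750, f(x_3) = -0.964674, coefficient = 4
x_4 = 3.2500, f(x_4) = -0.994130, coefficient = 1

I ≈ (0.375000/3) × -8.738425 = -1.092303
Exact value: -1.092181
Error: 0.000122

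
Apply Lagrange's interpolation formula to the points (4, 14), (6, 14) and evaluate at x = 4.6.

Lagrange interpolation formula:
P(x) = Σ yᵢ × Lᵢ(x)
where Lᵢ(x) = Π_{j≠i} (x - xⱼ)/(xᵢ - xⱼ)

L_0(4.6) = (4.6 - 6)/(4 - 6) = 0.700000
L_1(4.6) = (4.6 - 4)/(6 - 4) = 0.300000

P(4.6) = 14×L_0(4.6) + 14×L_1(4.6)
P(4.6) = 14.000000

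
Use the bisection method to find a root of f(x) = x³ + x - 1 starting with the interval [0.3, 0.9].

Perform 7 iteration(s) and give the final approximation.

f(x) = x³ + x - 1
Initial interval: [0.3, 0.9]

Iteration 1:
  c_1 = (0.300000 + 0.900000)/2 = 0.600000
  f(c_1) = f(0.600000) = -0.184000
  f(a) × f(c) ≥ 0, new interval: [0.600000, 0.900000]
Iteration 2:
  c_2 = (0.600000 + 0.900000)/2 = 0.750000
  f(c_2) = f(0.750000) = 0.171875
  f(a) × f(c) < 0, new interval: [0.600000, 0.750000]
Iteration 3:
  c_3 = (0.600000 + 0.750000)/2 = 0.675000
  f(c_3) = f(0.675000) = -0.017453
  f(a) × f(c) ≥ 0, new interval: [0.675000, 0.750000]
Iteration 4:
  c_4 = (0.675000 + 0.750000)/2 = 0.712500
  f(c_4) = f(0.712500) = 0.074205
  f(a) × f(c) < 0, new interval: [0.675000, 0.712500]
Iteration 5:
  c_5 = (0.675000 + 0.712500)/2 = 0.693750
  f(c_5) = f(0.693750) = 0.027644
  f(a) × f(c) < 0, new interval: [0.675000, 0.693750]
Iteration 6:
  c_6 = (0.675000 + 0.693750)/2 = 0.684375
  f(c_6) = f(0.684375) = 0.004915
  f(a) × f(c) < 0, new interval: [0.675000, 0.684375]
Iteration 7:
  c_7 = (0.675000 + 0.684375)/2 = 0.679688
  f(c_7) = f(0.679688) = -0.006314
  f(a) × f(c) ≥ 0, new interval: [0.679688, 0.684375]

After 7 iteration(s), the approximation is c_7 = 0.679688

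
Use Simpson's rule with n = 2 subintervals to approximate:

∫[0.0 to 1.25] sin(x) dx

f(x) = sin(x)
a = 0.0, b = 1.25, n = 2
h = (b - a)/n = 0.625000

Simpson's rule: (h/3)[f(x₀) + 4f(x₁) + 2f(x₂) + ... + f(xₙ)]

x_0 = 0.0000, f(x_0) = 0.000000, coefficient = 1
x_1 = 0.6250, f(x_1) = 0.585097, coefficient = 4
x_2 = 1.2500, f(x_2) = 0.948985, coefficient = 1

I ≈ (0.625000/3) × 3.289374 = 0.685286
Exact value: 0.684678
Error: 0.000609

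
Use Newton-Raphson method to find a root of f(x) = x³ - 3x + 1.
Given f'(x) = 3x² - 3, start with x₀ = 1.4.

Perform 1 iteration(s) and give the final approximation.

f(x) = x³ - 3x + 1
f'(x) = 3x² - 3
x₀ = 1.4

Newton-Raphson formula: x_{n+1} = x_n - f(x_n)/f'(x_n)

Iteration 1:
  f(1.400000) = -0.456000
  f'(1.400000) = 2.880000
  x_1 = 1.400000 - (-0.456000)/2.880000 = 1.558333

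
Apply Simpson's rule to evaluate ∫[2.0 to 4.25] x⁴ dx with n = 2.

f(x) = x⁴
a = 2.0, b = 4.25, n = 2
h = (b - a)/n = 1.125000

Simpson's rule: (h/3)[f(x₀) + 4f(x₁) + 2f(x₂) + ... + f(xₙ)]

x_0 = 2.0000, f(x_0) = 16.000000, coefficient = 1
x_1 = 3.1250, f(x_1) = 95.367432, coefficient = 4
x_2 = 4.2500, f(x_2) = 326.253906, coefficient = 1

I ≈ (1.125000/3) × 723.723633 = 271.396362
Exact value: 270.915820
Error: 0.480542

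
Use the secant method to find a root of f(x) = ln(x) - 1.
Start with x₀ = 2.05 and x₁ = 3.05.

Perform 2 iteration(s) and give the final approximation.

f(x) = ln(x) - 1
x₀ = 2.05, x₁ = 3.05

Secant formula: x_{n+1} = x_n - f(x_n)(x_n - x_{n-1})/(f(x_n) - f(x_{n-1}))

Iteration 1:
  f(2.050000) = -0.282160
  f(3.050000) = 0.115142
  x_2 = 3.050000 - 0.115142×(3.050000 - 2.050000)/(0.115142 - (-0.282160))
       = 2.760191
Iteration 2:
  f(3.050000) = 0.115142
  f(2.760191) = 0.015300
  x_3 = 2.760191 - 0.015300×(2.760191 - 3.050000)/(0.015300 - 0.115142)
       = 2.715780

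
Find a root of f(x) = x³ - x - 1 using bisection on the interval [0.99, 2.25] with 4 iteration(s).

f(x) = x³ - x - 1
Initial interval: [0.99, 2.25]

Iteration 1:
  c_1 = (0.990000 + 2.250000)/2 = 1.620000
  f(c_1) = f(1.620000) = 1.631528
  f(a) × f(c) < 0, new interval: [0.990000, 1.620000]
Iteration 2:
  c_2 = (0.990000 + 1.620000)/2 = 1.305000
  f(c_2) = f(1.305000) = -0.082552
  f(a) × f(c) ≥ 0, new interval: [1.305000, 1.620000]
Iteration 3:
  c_3 = (1.305000 + 1.620000)/2 = 1.462500
  f(c_3) = f(1.462500) = 0.665650
  f(a) × f(c) < 0, new interval: [1.305000, 1.462500]
Iteration 4:
  c_4 = (1.305000 + 1.462500)/2 = 1.383750
  f(c_4) = f(1.383750) = 0.265805
  f(a) × f(c) < 0, new interval: [1.305000, 1.383750]

After 4 iteration(s), the approximation is c_4 = 1.383750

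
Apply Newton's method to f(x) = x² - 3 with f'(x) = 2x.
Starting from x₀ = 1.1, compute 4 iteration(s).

f(x) = x² - 3
f'(x) = 2x
x₀ = 1.1

Newton-Raphson formula: x_{n+1} = x_n - f(x_n)/f'(x_n)

Iteration 1:
  f(1.100000) = -1.790000
  f'(1.100000) = 2.200000
  x_1 = 1.100000 - (-1.790000)/2.200000 = 1.913636
Iteration 2:
  f(1.913636) = 0.662004
  f'(1.913636) = 3.827273
  x_2 = 1.913636 - 0.662004/3.827273 = 1.740666
Iteration 3:
  f(1.740666) = 0.029919
  f'(1.740666) = 3.481332
  x_3 = 1.740666 - 0.029919/3.481332 = 1.732072
Iteration 4:
  f(1.732072) = 0.000074
  f'(1.732072) = 3.464144
  x_4 = 1.732072 - 0.000074/3.464144 = 1.732051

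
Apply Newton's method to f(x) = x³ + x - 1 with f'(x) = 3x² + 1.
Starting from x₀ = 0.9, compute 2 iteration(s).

f(x) = x³ + x - 1
f'(x) = 3x² + 1
x₀ = 0.9

Newton-Raphson formula: x_{n+1} = x_n - f(x_n)/f'(x_n)

Iteration 1:
  f(0.900000) = 0.629000
  f'(0.900000) = 3.430000
  x_1 = 0.900000 - 0.629000/3.430000 = 0.716618
Iteration 2:
  f(0.716618) = 0.084631
  f'(0.716618) = 2.540624
  x_2 = 0.716618 - 0.084631/2.540624 = 0.683307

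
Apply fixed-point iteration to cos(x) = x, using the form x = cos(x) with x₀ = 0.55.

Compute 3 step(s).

Equation: cos(x) = x
Fixed-point form: x = cos(x)
x₀ = 0.55

x_1 = g(0.550000) = 0.852525
x_2 = g(0.852525) = 0.658084
x_3 = g(0.658084) = 0.791165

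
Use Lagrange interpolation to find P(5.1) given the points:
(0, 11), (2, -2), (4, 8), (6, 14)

Lagrange interpolation formula:
P(x) = Σ yᵢ × Lᵢ(x)
where Lᵢ(x) = Π_{j≠i} (x - xⱼ)/(xᵢ - xⱼ)

L_0(5.1) = (5.1 - 2)/(0 - 2) × (5.1 - 4)/(0 - 4) × (5.1 - 6)/(0 - 6) = 0.063937
L_1(5.1) = (5.1 - 0)/(2 - 0) × (5.1 - 4)/(2 - 4) × (5.1 - 6)/(2 - 6) = -0.315562
L_2(5.1) = (5.1 - 0)/(4 - 0) × (5.1 - 2)/(4 - 2) × (5.1 - 6)/(4 - 6) = 0.889313
L_3(5.1) = (5.1 - 0)/(6 - 0) × (5.1 - 2)/(6 - 2) × (5.1 - 4)/(6 - 4) = 0.362312

P(5.1) = 11×L_0(5.1) + (-2)×L_1(5.1) + 8×L_2(5.1) + 14×L_3(5.1)
P(5.1) = 13.521313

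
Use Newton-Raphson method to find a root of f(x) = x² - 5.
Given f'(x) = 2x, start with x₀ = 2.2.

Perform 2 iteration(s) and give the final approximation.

f(x) = x² - 5
f'(x) = 2x
x₀ = 2.2

Newton-Raphson formula: x_{n+1} = x_n - f(x_n)/f'(x_n)

Iteration 1:
  f(2.200000) = -0.160000
  f'(2.200000) = 4.400000
  x_1 = 2.200000 - (-0.160000)/4.400000 = 2.236364
Iteration 2:
  f(2.236364) = 0.001322
  f'(2.236364) = 4.472727
  x_2 = 2.236364 - 0.001322/4.472727 = 2.236068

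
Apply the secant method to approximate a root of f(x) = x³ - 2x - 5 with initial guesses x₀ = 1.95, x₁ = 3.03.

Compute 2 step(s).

f(x) = x³ - 2x - 5
x₀ = 1.95, x₁ = 3.03

Secant formula: x_{n+1} = x_n - f(x_n)(x_n - x_{n-1})/(f(x_n) - f(x_{n-1}))

Iteration 1:
  f(1.950000) = -1.485125
  f(3.030000) = 16.758127
  x_2 = 3.030000 - 16.758127×(3.030000 - 1.950000)/(16.758127 - (-1.485125))
       = 2.037919
Iteration 2:
  f(3.030000) = 16.758127
  f(2.037919) = -0.612125
  x_3 = 2.037919 - (-0.612125)×(2.037919 - 3.030000)/(-0.612125 - 16.758127)
       = 2.072880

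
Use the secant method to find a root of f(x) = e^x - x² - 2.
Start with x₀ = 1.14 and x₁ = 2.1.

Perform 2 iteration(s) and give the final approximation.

f(x) = e^x - x² - 2
x₀ = 1.14, x₁ = 2.1

Secant formula: x_{n+1} = x_n - f(x_n)(x_n - x_{n-1})/(f(x_n) - f(x_{n-1}))

Iteration 1:
  f(1.140000) = -0.172832
  f(2.100000) = 1.756170
  x_2 = 2.100000 - 1.756170×(2.100000 - 1.140000)/(1.756170 - (-0.172832))
       = 1.226013
Iteration 2:
  f(2.100000) = 1.756170
  f(1.226013) = -0.095492
  x_3 = 1.226013 - (-0.095492)×(1.226013 - 2.100000)/(-0.095492 - 1.756170)
       = 1.271085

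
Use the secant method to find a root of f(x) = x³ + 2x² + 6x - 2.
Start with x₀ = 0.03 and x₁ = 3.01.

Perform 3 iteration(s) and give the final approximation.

f(x) = x³ + 2x² + 6x - 2
x₀ = 0.03, x₁ = 3.01

Secant formula: x_{n+1} = x_n - f(x_n)(x_n - x_{n-1})/(f(x_n) - f(x_{n-1}))

Iteration 1:
  f(0.030000) = -1.818173
  f(3.010000) = 61.451101
  x_2 = 3.010000 - 61.451101×(3.010000 - 0.030000)/(61.451101 - (-1.818173))
       = 0.115636
Iteration 2:
  f(3.010000) = 61.451101
  f(0.115636) = -1.277892
  x_3 = 0.115636 - (-1.277892)×(0.115636 - 3.010000)/(-1.277892 - 61.451101)
       = 0.174599
Iteration 3:
  f(0.115636) = -1.277892
  f(0.174599) = -0.886112
  x_4 = 0.174599 - (-0.886112)×(0.174599 - 0.115636)/(-0.886112 - (-1.277892))
       = 0.307959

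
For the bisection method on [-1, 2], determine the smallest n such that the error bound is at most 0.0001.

We need (b-a)/2^n ≤ 0.0001
(2 - (-1))/2^n ≤ 0.0001
3/2^n ≤ 0.0001
2^n ≥ 30000
n ≥ log₂(30000) = 14.87
n ≥ 15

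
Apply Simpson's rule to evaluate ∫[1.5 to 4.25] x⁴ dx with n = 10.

f(x) = x⁴
a = 1.5, b = 4.25, n = 10
h = (b - a)/n = 0.275000

Simpson's rule: (h/3)[f(x₀) + 4f(x₁) + 2f(x₂) + ... + f(xₙ)]

x_0 = 1.5000, f(x_0) = 5.062500, coefficient = 1
x_1 = 1.7750, f(x_1) = 9.926438, coefficient = 4
x_2 = 2.0500, f(x_2) = 17.661006, coefficient = 2
x_3 = 2.3250, f(x_3) = 29.220782, coefficient = 4
x_4 = 2.6000, f(x_4) = 45.697600, coefficient = 2
x_5 = 2.8750, f(x_5) = 68.320557, coefficient = 4
x_6 = 3.1500, f(x_6) = 98.456006, coefficient = 2
x_7 = 3.4250, f(x_7) = 137.607563, coefficient = 4
x_8 = 3.7000, f(x_8) = 187.416100, coefficient = 2
x_9 = 3.9750, f(x_9) = 249.659750, coefficient = 4
x_10 = 4.2500, f(x_10) = 326.253906, coefficient = 1

I ≈ (0.275000/3) × 3008.718189 = 275.799167
Exact value: 275.797070
Error: 0.002097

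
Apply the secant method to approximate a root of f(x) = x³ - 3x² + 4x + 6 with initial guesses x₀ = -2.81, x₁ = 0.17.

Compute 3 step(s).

f(x) = x³ - 3x² + 4x + 6
x₀ = -2.81, x₁ = 0.17

Secant formula: x_{n+1} = x_n - f(x_n)(x_n - x_{n-1})/(f(x_n) - f(x_{n-1}))

Iteration 1:
  f(-2.810000) = -51.116341
  f(0.170000) = 6.598213
  x_2 = 0.170000 - 6.598213×(0.170000 - (-2.810000))/(6.598213 - (-51.116341))
       = -0.170688
Iteration 2:
  f(0.170000) = 6.598213
  f(-0.170688) = 5.224870
  x_3 = -0.170688 - 5.224870×(-0.170688 - 0.170000)/(5.224870 - 6.598213)
       = -1.466834
Iteration 3:
  f(-0.170688) = 5.224870
  f(-1.466834) = -9.478186
  x_4 = -1.466834 - (-9.478186)×(-1.466834 - (-0.170688))/(-9.478186 - 5.224870)
       = -0.631286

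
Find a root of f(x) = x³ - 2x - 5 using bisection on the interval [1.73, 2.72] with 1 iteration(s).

f(x) = x³ - 2x - 5
Initial interval: [1.73, 2.72]

Iteration 1:
  c_1 = (1.730000 + 2.720000)/2 = 2.225000
  f(c_1) = f(2.225000) = 1.565141
  f(a) × f(c) < 0, new interval: [1.730000, 2.225000]

After 1 iteration(s), the approximation is c_1 = 2.225000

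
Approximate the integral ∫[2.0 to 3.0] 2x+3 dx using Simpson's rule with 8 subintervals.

f(x) = 2x+3
a = 2.0, b = 3.0, n = 8
h = (b - a)/n = 0.125000

Simpson's rule: (h/3)[f(x₀) + 4f(x₁) + 2f(x₂) + ... + f(xₙ)]

x_0 = 2.0000, f(x_0) = 7.000000, coefficient = 1
x_1 = 2.1250, f(x_1) = 7.250000, coefficient = 4
x_2 = 2.2500, f(x_2) = 7.500000, coefficient = 2
x_3 = 2.3750, f(x_3) = 7.750000, coefficient = 4
x_4 = 2.5000, f(x_4) = 8.000000, coefficient = 2
x_5 = 2.6250, f(x_5) = 8.250000, coefficient = 4
x_6 = 2.7500, f(x_6) = 8.500000, coefficient = 2
x_7 = 2.8750, f(x_7) = 8.750000, coefficient = 4
x_8 = 3.0000, f(x_8) = 9.000000, coefficient = 1

I ≈ (0.125000/3) × 192.000000 = 8.000000
Exact value: 8.000000
Error: 0.000000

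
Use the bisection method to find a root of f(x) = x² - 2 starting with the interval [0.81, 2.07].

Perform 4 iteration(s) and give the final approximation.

f(x) = x² - 2
Initial interval: [0.81, 2.07]

Iteration 1:
  c_1 = (0.810000 + 2.070000)/2 = 1.440000
  f(c_1) = f(1.440000) = 0.073600
  f(a) × f(c) < 0, new interval: [0.810000, 1.440000]
Iteration 2:
  c_2 = (0.810000 + 1.440000)/2 = 1.125000
  f(c_2) = f(1.125000) = -0.734375
  f(a) × f(c) ≥ 0, new interval: [1.125000, 1.440000]
Iteration 3:
  c_3 = (1.125000 + 1.440000)/2 = 1.282500
  f(c_3) = f(1.282500) = -0.355194
  f(a) × f(c) ≥ 0, new interval: [1.282500, 1.440000]
Iteration 4:
  c_4 = (1.282500 + 1.440000)/2 = 1.361250
  f(c_4) = f(1.361250) = -0.146998
  f(a) × f(c) ≥ 0, new interval: [1.361250, 1.440000]

After 4 iteration(s), the approximation is c_4 = 1.361250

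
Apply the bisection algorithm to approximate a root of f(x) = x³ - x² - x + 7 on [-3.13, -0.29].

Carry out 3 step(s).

f(x) = x³ - x² - x + 7
Initial interval: [-3.13, -0.29]

Iteration 1:
  c_1 = (-3.130000 + (-0.290000))/2 = -1.710000
  f(c_1) = f(-1.710000) = 0.785689
  f(a) × f(c) < 0, new interval: [-3.130000, -1.710000]
Iteration 2:
  c_2 = (-3.130000 + (-1.710000))/2 = -2.420000
  f(c_2) = f(-2.420000) = -10.608888
  f(a) × f(c) ≥ 0, new interval: [-2.420000, -1.710000]
Iteration 3:
  c_3 = (-2.420000 + (-1.710000))/2 = -2.065000
  f(c_3) = f(-2.065000) = -4.004850
  f(a) × f(c) ≥ 0, new interval: [-2.065000, -1.710000]

After 3 iteration(s), the approximation is c_3 = -2.065000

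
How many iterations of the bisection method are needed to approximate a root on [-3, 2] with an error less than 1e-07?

We need (b-a)/2^n ≤ 1e-07
(2 - (-3))/2^n ≤ 1e-07
5/2^n ≤ 1e-07
2^n ≥ 50000000
n ≥ log₂(50000000) = 25.58
n ≥ 26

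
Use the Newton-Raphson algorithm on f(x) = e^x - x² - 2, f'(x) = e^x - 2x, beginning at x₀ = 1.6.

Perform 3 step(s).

f(x) = e^x - x² - 2
f'(x) = e^x - 2x
x₀ = 1.6

Newton-Raphson formula: x_{n+1} = x_n - f(x_n)/f'(x_n)

Iteration 1:
  f(1.600000) = 0.393032
  f'(1.600000) = 1.753032
  x_1 = 1.600000 - 0.393032/1.753032 = 1.375799
Iteration 2:
  f(1.375799) = 0.065415
  f'(1.375799) = 1.206639
  x_2 = 1.375799 - 0.065415/1.206639 = 1.321586
Iteration 3:
  f(1.321586) = 0.002774
  f'(1.321586) = 1.106192
  x_3 = 1.321586 - 0.002774/1.106192 = 1.319079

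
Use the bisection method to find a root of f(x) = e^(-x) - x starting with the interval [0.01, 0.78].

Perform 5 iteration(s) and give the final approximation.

f(x) = e^(-x) - x
Initial interval: [0.01, 0.78]

Iteration 1:
  c_1 = (0.010000 + 0.780000)/2 = 0.395000
  f(c_1) = f(0.395000) = 0.278680
  f(a) × f(c) ≥ 0, new interval: [0.395000, 0.780000]
Iteration 2:
  c_2 = (0.395000 + 0.780000)/2 = 0.587500
  f(c_2) = f(0.587500) = -0.031785
  f(a) × f(c) < 0, new interval: [0.395000, 0.587500]
Iteration 3:
  c_3 = (0.395000 + 0.587500)/2 = 0.491250
  f(c_3) = f(0.491250) = 0.120611
  f(a) × f(c) ≥ 0, new interval: [0.491250, 0.587500]
Iteration 4:
  c_4 = (0.491250 + 0.587500)/2 = 0.539375
  f(c_4) = f(0.539375) = 0.043738
  f(a) × f(c) ≥ 0, new interval: [0.539375, 0.587500]
Iteration 5:
  c_5 = (0.539375 + 0.587500)/2 = 0.563438
  f(c_5) = f(0.563438) = 0.005811
  f(a) × f(c) ≥ 0, new interval: [0.563438, 0.587500]

After 5 iteration(s), the approximation is c_5 = 0.563438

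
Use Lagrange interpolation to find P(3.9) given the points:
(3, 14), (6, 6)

Lagrange interpolation formula:
P(x) = Σ yᵢ × Lᵢ(x)
where Lᵢ(x) = Π_{j≠i} (x - xⱼ)/(xᵢ - xⱼ)

L_0(3.9) = (3.9 - 6)/(3 - 6) = 0.700000
L_1(3.9) = (3.9 - 3)/(6 - 3) = 0.300000

P(3.9) = 14×L_0(3.9) + 6×L_1(3.9)
P(3.9) = 11.600000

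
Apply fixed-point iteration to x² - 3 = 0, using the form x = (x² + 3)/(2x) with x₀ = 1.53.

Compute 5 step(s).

Equation: x² - 3 = 0
Fixed-point form: x = (x² + 3)/(2x)
x₀ = 1.53

x_1 = g(1.530000) = 1.745392
x_2 = g(1.745392) = 1.732102
x_3 = g(1.732102) = 1.732051
x_4 = g(1.732051) = 1.732051
x_5 = g(1.732051) = 1.732051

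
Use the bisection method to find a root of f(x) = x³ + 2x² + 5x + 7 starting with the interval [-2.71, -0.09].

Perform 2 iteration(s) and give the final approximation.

f(x) = x³ + 2x² + 5x + 7
Initial interval: [-2.71, -0.09]

Iteration 1:
  c_1 = (-2.710000 + (-0.090000))/2 = -1.400000
  f(c_1) = f(-1.400000) = 1.176000
  f(a) × f(c) < 0, new interval: [-2.710000, -1.400000]
Iteration 2:
  c_2 = (-2.710000 + (-1.400000))/2 = -2.055000
  f(c_2) = f(-2.055000) = -3.507266
  f(a) × f(c) ≥ 0, new interval: [-2.055000, -1.400000]

After 2 iteration(s), the approximation is c_2 = -2.055000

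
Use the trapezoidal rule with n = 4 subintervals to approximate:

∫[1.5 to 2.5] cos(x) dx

f(x) = cos(x)
a = 1.5, b = 2.5, n = 4
h = (b - a)/n = 0.250000

Trapezoidal rule: (h/2)[f(x₀) + 2f(x₁) + 2f(x₂) + ... + f(xₙ)]

x_0 = 1.5000, f(x_0) = 0.070737, coefficient = 1
x_1 = 1.7500, f(x_1) = -0.178246, coefficient = 2
x_2 = 2.0000, f(x_2) = -0.416147, coefficient = 2
x_3 = 2.2500, f(x_3) = -0.628174, coefficient = 2
x_4 = 2.5000, f(x_4) = -0.801144, coefficient = 1

I ≈ (0.250000/2) × -3.175539 = -0.396942
Exact value: -0.399023
Error: 0.002080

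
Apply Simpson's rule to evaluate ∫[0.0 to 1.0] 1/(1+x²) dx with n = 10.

f(x) = 1/(1+x²)
a = 0.0, b = 1.0, n = 10
h = (b - a)/n = 0.100000

Simpson's rule: (h/3)[f(x₀) + 4f(x₁) + 2f(x₂) + ... + f(xₙ)]

x_0 = 0.0000, f(x_0) = 1.000000, coefficient = 1
x_1 = 0.1000, f(x_1) = 0.990099, coefficient = 4
x_2 = 0.2000, f(x_2) = 0.961538, coefficient = 2
x_3 = 0.3000, f(x_3) = 0.917431, coefficient = 4
x_4 = 0.4000, f(x_4) = 0.862069, coefficient = 2
x_5 = 0.5000, f(x_5) = 0.800000, coefficient = 4
x_6 = 0.6000, f(x_6) = 0.735294, coefficient = 2
x_7 = 0.7000, f(x_7) = 0.671141, coefficient = 4
x_8 = 0.8000, f(x_8) = 0.609756, coefficient = 2
x_9 = 0.9000, f(x_9) = 0.552486, coefficient = 4
x_10 = 1.0000, f(x_10) = 0.500000, coefficient = 1

I ≈ (0.100000/3) × 23.561945 = 0.785398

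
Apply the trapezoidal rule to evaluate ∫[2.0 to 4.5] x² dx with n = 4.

f(x) = x²
a = 2.0, b = 4.5, n = 4
h = (b - a)/n = 0.625000

Trapezoidal rule: (h/2)[f(x₀) + 2f(x₁) + 2f(x₂) + ... + f(xₙ)]

x_0 = 2.0000, f(x_0) = 4.000000, coefficient = 1
x_1 = 2.6250, f(x_1) = 6.890625, coefficient = 2
x_2 = 3.2500, f(x_2) = 10.562500, coefficient = 2
x_3 = 3.8750, f(x_3) = 15.015625, coefficient = 2
x_4 = 4.5000, f(x_4) = 20.250000, coefficient = 1

I ≈ (0.625000/2) × 89.187500 = 27.871094
Exact value: 27.708333
Error: 0.162760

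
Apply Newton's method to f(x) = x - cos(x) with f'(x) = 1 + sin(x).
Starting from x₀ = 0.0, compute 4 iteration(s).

f(x) = x - cos(x)
f'(x) = 1 + sin(x)
x₀ = 0.0

Newton-Raphson formula: x_{n+1} = x_n - f(x_n)/f'(x_n)

Iteration 1:
  f(0.000000) = -1.000000
  f'(0.000000) = 1.000000
  x_1 = 0.000000 - (-1.000000)/1.000000 = 1.000000
Iteration 2:
  f(1.000000) = 0.459698
  f'(1.000000) = 1.841471
  x_2 = 1.000000 - 0.459698/1.841471 = 0.750364
Iteration 3:
  f(0.750364) = 0.018923
  f'(0.750364) = 1.681905
  x_3 = 0.750364 - 0.018923/1.681905 = 0.739113
Iteration 4:
  f(0.739113) = 0.000046
  f'(0.739113) = 1.673633
  x_4 = 0.739113 - 0.000046/1.673633 = 0.739085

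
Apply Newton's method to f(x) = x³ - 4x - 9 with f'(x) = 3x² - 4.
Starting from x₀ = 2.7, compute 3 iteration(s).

f(x) = x³ - 4x - 9
f'(x) = 3x² - 4
x₀ = 2.7

Newton-Raphson formula: x_{n+1} = x_n - f(x_n)/f'(x_n)

Iteration 1:
  f(2.700000) = -0.117000
  f'(2.700000) = 17.870000
  x_1 = 2.700000 - (-0.117000)/17.870000 = 2.706547
Iteration 2:
  f(2.706547) = 0.000348
  f'(2.706547) = 17.976195
  x_2 = 2.706547 - 0.000348/17.976195 = 2.706528
Iteration 3:
  f(2.706528) = 0.000000
  f'(2.706528) = 17.975881
  x_3 = 2.706528 - 0.000000/17.975881 = 2.706528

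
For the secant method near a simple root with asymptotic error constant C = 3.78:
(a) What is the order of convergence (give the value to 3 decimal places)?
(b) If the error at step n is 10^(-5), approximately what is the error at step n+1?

(a) Secant method has superlinear convergence with order φ = (1+√5)/2 ≈ 1.618.
    This means |e_{n+1}| ≈ C|e_n|^1.618.

(b) With |e_n| = 10^(-5) and C = 3.78:
    |e_{n+1}| ≈ 3.78 × (10^(-5))^1.618 = 3.78 × 10^(-8.09)

(a) ≈ 1.618 (golden ratio); (b) |e_{n+1}| ≈ 3.071e-08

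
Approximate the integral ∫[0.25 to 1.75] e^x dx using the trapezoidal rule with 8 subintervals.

f(x) = e^x
a = 0.25, b = 1.75, n = 8
h = (b - a)/n = 0.187500

Trapezoidal rule: (h/2)[f(x₀) + 2f(x₁) + 2f(x₂) + ... + f(xₙ)]

x_0 = 0.2500, f(x_0) = 1.284025, coefficient = 1
x_1 = 0.4375, f(x_1) = 1.548830, coefficient = 2
x_2 = 0.6250, f(x_2) = 1.868246, coefficient = 2
x_3 = 0.8125, f(x_3) = 2.253535, coefficient = 2
x_4 = 1.0000, f(x_4) = 2.718282, coefficient = 2
x_5 = 1.1875, f(x_5) = 3.278874, coefficient = 2
x_6 = 1.3750, f(x_6) = 3.955077, coefficient = 2
x_7 = 1.5625, f(x_7) = 4.770733, coefficient = 2
x_8 = 1.7500, f(x_8) = 5.754603, coefficient = 1

I ≈ (0.187500/2) × 47.825781 = 4.483667
Exact value: 4.470577
Error: 0.013090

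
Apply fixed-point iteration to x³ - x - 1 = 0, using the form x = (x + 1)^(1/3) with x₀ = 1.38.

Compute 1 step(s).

Equation: x³ - x - 1 = 0
Fixed-point form: x = (x + 1)^(1/3)
x₀ = 1.38

x_1 = g(1.380000) = 1.335136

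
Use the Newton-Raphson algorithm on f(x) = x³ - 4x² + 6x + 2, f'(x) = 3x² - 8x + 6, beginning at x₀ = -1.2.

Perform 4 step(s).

f(x) = x³ - 4x² + 6x + 2
f'(x) = 3x² - 8x + 6
x₀ = -1.2

Newton-Raphson formula: x_{n+1} = x_n - f(x_n)/f'(x_n)

Iteration 1:
  f(-1.200000) = -12.688000
  f'(-1.200000) = 19.920000
  x_1 = -1.200000 - (-12.688000)/19.920000 = -0.563052
Iteration 2:
  f(-0.563052) = -2.824928
  f'(-0.563052) = 11.455501
  x_2 = -0.563052 - (-2.824928)/11.455501 = -0.316452
Iteration 3:
  f(-0.316452) = -0.330971
  f'(-0.316452) = 8.832043
  x_3 = -0.316452 - (-0.330971)/8.832043 = -0.278978
Iteration 4:
  f(-0.278978) = -0.006898
  f'(-0.278978) = 8.465313
  x_4 = -0.278978 - (-0.006898)/8.465313 = -0.278163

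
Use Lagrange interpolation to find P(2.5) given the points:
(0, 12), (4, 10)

Lagrange interpolation formula:
P(x) = Σ yᵢ × Lᵢ(x)
where Lᵢ(x) = Π_{j≠i} (x - xⱼ)/(xᵢ - xⱼ)

L_0(2.5) = (2.5 - 4)/(0 - 4) = 0.375000
L_1(2.5) = (2.5 - 0)/(4 - 0) = 0.625000

P(2.5) = 12×L_0(2.5) + 10×L_1(2.5)
P(2.5) = 10.750000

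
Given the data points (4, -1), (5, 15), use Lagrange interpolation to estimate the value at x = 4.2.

Lagrange interpolation formula:
P(x) = Σ yᵢ × Lᵢ(x)
where Lᵢ(x) = Π_{j≠i} (x - xⱼ)/(xᵢ - xⱼ)

L_0(4.2) = (4.2 - 5)/(4 - 5) = 0.800000
L_1(4.2) = (4.2 - 4)/(5 - 4) = 0.200000

P(4.2) = (-1)×L_0(4.2) + 15×L_1(4.2)
P(4.2) = 2.200000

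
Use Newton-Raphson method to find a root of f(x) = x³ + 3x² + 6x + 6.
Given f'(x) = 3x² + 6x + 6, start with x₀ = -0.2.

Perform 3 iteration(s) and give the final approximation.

f(x) = x³ + 3x² + 6x + 6
f'(x) = 3x² + 6x + 6
x₀ = -0.2

Newton-Raphson formula: x_{n+1} = x_n - f(x_n)/f'(x_n)

Iteration 1:
  f(-0.200000) = 4.912000
  f'(-0.200000) = 4.920000
  x_1 = -0.200000 - 4.912000/4.920000 = -1.198374
Iteration 2:
  f(-1.198374) = 1.397072
  f'(-1.198374) = 3.118057
  x_2 = -1.198374 - 1.397072/3.118057 = -1.646432
Iteration 3:
  f(-1.646432) = -0.209425
  f'(-1.646432) = 4.253625
  x_3 = -1.646432 - (-0.209425)/4.253625 = -1.597198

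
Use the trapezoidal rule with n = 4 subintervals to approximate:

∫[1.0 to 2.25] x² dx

f(x) = x²
a = 1.0, b = 2.25, n = 4
h = (b - a)/n = 0.312500

Trapezoidal rule: (h/2)[f(x₀) + 2f(x₁) + 2f(x₂) + ... + f(xₙ)]

x_0 = 1.0000, f(x_0) = 1.000000, coefficient = 1
x_1 = 1.3125, f(x_1) = 1.722656, coefficient = 2
x_2 = 1.6250, f(x_2) = 2.640625, coefficient = 2
x_3 = 1.9375, f(x_3) = 3.753906, coefficient = 2
x_4 = 2.2500, f(x_4) = 5.062500, coefficient = 1

I ≈ (0.312500/2) × 22.296875 = 3.483887
Exact value: 3.463542
Error: 0.020345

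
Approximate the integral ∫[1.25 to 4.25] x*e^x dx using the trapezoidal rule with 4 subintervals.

f(x) = x*e^x
a = 1.25, b = 4.25, n = 4
h = (b - a)/n = 0.750000

Trapezoidal rule: (h/2)[f(x₀) + 2f(x₁) + 2f(x₂) + ... + f(xₙ)]

x_0 = 1.2500, f(x_0) = 4.362929, coefficient = 1
x_1 = 2.0000, f(x_1) = 14.778112, coefficient = 2
x_2 = 2.7500, f(x_2) = 43.017238, coefficient = 2
x_3 = 3.5000, f(x_3) = 115.904082, coefficient = 2
x_4 = 4.2500, f(x_4) = 297.948002, coefficient = 1

I ≈ (0.750000/2) × 649.709795 = 243.641173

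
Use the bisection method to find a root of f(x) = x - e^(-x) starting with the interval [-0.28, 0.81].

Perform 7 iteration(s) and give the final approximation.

f(x) = x - e^(-x)
Initial interval: [-0.28, 0.81]

Iteration 1:
  c_1 = (-0.280000 + 0.810000)/2 = 0.265000
  f(c_1) = f(0.265000) = -0.502206
  f(a) × f(c) ≥ 0, new interval: [0.265000, 0.810000]
Iteration 2:
  c_2 = (0.265000 + 0.810000)/2 = 0.537500
  f(c_2) = f(0.537500) = -0.046707
  f(a) × f(c) ≥ 0, new interval: [0.537500, 0.810000]
Iteration 3:
  c_3 = (0.537500 + 0.810000)/2 = 0.673750
  f(c_3) = f(0.673750) = 0.163957
  f(a) × f(c) < 0, new interval: [0.537500, 0.673750]
Iteration 4:
  c_4 = (0.537500 + 0.673750)/2 = 0.605625
  f(c_4) = f(0.605625) = 0.059892
  f(a) × f(c) < 0, new interval: [0.537500, 0.605625]
Iteration 5:
  c_5 = (0.537500 + 0.605625)/2 = 0.571563
  f(c_5) = f(0.571563) = 0.006920
  f(a) × f(c) < 0, new interval: [0.537500, 0.571563]
Iteration 6:
  c_6 = (0.537500 + 0.571563)/2 = 0.554531
  f(c_6) = f(0.554531) = -0.019810
  f(a) × f(c) ≥ 0, new interval: [0.554531, 0.571563]
Iteration 7:
  c_7 = (0.554531 + 0.571563)/2 = 0.563047
  f(c_7) = f(0.563047) = -0.006424
  f(a) × f(c) ≥ 0, new interval: [0.563047, 0.571563]

After 7 iteration(s), the approximation is c_7 = 0.563047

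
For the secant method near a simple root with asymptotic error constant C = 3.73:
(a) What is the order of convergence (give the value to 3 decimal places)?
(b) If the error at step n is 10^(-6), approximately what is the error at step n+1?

(a) Secant method has superlinear convergence with order φ = (1+√5)/2 ≈ 1.618.
    This means |e_{n+1}| ≈ C|e_n|^1.618.

(b) With |e_n| = 10^(-6) and C = 3.73:
    |e_{n+1}| ≈ 3.73 × (10^(-6))^1.618 = 3.73 × 10^(-9.71)

(a) ≈ 1.618 (golden ratio); (b) |e_{n+1}| ≈ 7.303e-10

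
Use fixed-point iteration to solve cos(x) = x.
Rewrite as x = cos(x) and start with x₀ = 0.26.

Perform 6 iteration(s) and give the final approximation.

Equation: cos(x) = x
Fixed-point form: x = cos(x)
x₀ = 0.26

x_1 = g(0.260000) = 0.966390
x_2 = g(0.966390) = 0.568274
x_3 = g(0.568274) = 0.842831
x_4 = g(0.842831) = 0.665352
x_5 = g(0.665352) = 0.786700
x_6 = g(0.786700) = 0.706186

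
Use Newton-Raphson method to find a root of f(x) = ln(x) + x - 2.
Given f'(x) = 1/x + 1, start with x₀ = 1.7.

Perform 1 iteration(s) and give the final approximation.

f(x) = ln(x) + x - 2
f'(x) = 1/x + 1
x₀ = 1.7

Newton-Raphson formula: x_{n+1} = x_n - f(x_n)/f'(x_n)

Iteration 1:
  f(1.700000) = 0.230628
  f'(1.700000) = 1.588235
  x_1 = 1.700000 - 0.230628/1.588235 = 1.554790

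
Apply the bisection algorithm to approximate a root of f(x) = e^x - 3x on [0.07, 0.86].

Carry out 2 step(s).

f(x) = e^x - 3x
Initial interval: [0.07, 0.86]

Iteration 1:
  c_1 = (0.070000 + 0.860000)/2 = 0.465000
  f(c_1) = f(0.465000) = 0.197014
  f(a) × f(c) ≥ 0, new interval: [0.465000, 0.860000]
Iteration 2:
  c_2 = (0.465000 + 0.860000)/2 = 0.662500
  f(c_2) = f(0.662500) = -0.047865
  f(a) × f(c) < 0, new interval: [0.465000, 0.662500]

After 2 iteration(s), the approximation is c_2 = 0.662500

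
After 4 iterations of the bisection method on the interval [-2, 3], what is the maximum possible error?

Bisection error bound: |error| ≤ (b-a)/2^n
|error| ≤ (3 - (-2))/2^4 = 5/2^4
|error| ≤ 0.3125000000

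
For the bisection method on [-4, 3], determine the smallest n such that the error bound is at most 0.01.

We need (b-a)/2^n ≤ 0.01
(3 - (-4))/2^n ≤ 0.01
7/2^n ≤ 0.01
2^n ≥ 700
n ≥ log₂(700) = 9.45
n ≥ 10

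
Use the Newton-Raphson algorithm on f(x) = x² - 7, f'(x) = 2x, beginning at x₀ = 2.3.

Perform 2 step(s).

f(x) = x² - 7
f'(x) = 2x
x₀ = 2.3

Newton-Raphson formula: x_{n+1} = x_n - f(x_n)/f'(x_n)

Iteration 1:
  f(2.300000) = -1.710000
  f'(2.300000) = 4.600000
  x_1 = 2.300000 - (-1.710000)/4.600000 = 2.671739
Iteration 2:
  f(2.671739) = 0.138190
  f'(2.671739) = 5.343478
  x_2 = 2.671739 - 0.138190/5.343478 = 2.645878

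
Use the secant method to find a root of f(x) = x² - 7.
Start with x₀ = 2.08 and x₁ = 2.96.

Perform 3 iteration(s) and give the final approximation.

f(x) = x² - 7
x₀ = 2.08, x₁ = 2.96

Secant formula: x_{n+1} = x_n - f(x_n)(x_n - x_{n-1})/(f(x_n) - f(x_{n-1}))

Iteration 1:
  f(2.080000) = -2.673600
  f(2.960000) = 1.761600
  x_2 = 2.960000 - 1.761600×(2.960000 - 2.080000)/(1.761600 - (-2.673600))
       = 2.610476
Iteration 2:
  f(2.960000) = 1.761600
  f(2.610476) = -0.185414
  x_3 = 2.610476 - (-0.185414)×(2.610476 - 2.960000)/(-0.185414 - 1.761600)
       = 2.643761
Iteration 3:
  f(2.610476) = -0.185414
  f(2.643761) = -0.010526
  x_4 = 2.643761 - (-0.010526)×(2.643761 - 2.610476)/(-0.010526 - (-0.185414))
       = 2.645765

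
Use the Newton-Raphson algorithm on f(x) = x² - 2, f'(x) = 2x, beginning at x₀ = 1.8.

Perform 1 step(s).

f(x) = x² - 2
f'(x) = 2x
x₀ = 1.8

Newton-Raphson formula: x_{n+1} = x_n - f(x_n)/f'(x_n)

Iteration 1:
  f(1.800000) = 1.240000
  f'(1.800000) = 3.600000
  x_1 = 1.800000 - 1.240000/3.600000 = 1.455556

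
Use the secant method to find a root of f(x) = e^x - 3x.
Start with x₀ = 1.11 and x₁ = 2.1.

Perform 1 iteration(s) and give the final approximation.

f(x) = e^x - 3x
x₀ = 1.11, x₁ = 2.1

Secant formula: x_{n+1} = x_n - f(x_n)(x_n - x_{n-1})/(f(x_n) - f(x_{n-1}))

Iteration 1:
  f(1.110000) = -0.295642
  f(2.100000) = 1.866170
  x_2 = 2.100000 - 1.866170×(2.100000 - 1.110000)/(1.866170 - (-0.295642))
       = 1.245389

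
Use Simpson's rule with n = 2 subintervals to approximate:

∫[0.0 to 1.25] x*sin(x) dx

f(x) = x*sin(x)
a = 0.0, b = 1.25, n = 2
h = (b - a)/n = 0.625000

Simpson's rule: (h/3)[f(x₀) + 4f(x₁) + 2f(x₂) + ... + f(xₙ)]

x_0 = 0.0000, f(x_0) = 0.000000, coefficient = 1
x_1 = 0.6250, f(x_1) = 0.365686, coefficient = 4
x_2 = 1.2500, f(x_2) = 1.186231, coefficient = 1

I ≈ (0.625000/3) × 2.648974 = 0.551870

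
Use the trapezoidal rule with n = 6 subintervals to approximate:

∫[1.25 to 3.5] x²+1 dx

f(x) = x²+1
a = 1.25, b = 3.5, n = 6
h = (b - a)/n = 0.375000

Trapezoidal rule: (h/2)[f(x₀) + 2f(x₁) + 2f(x₂) + ... + f(xₙ)]

x_0 = 1.2500, f(x_0) = 2.562500, coefficient = 1
x_1 = 1.6250, f(x_1) = 3.640625, coefficient = 2
x_2 = 2.0000, f(x_2) = 5.000000, coefficient = 2
x_3 = 2.3750, f(x_3) = 6.640625, coefficient = 2
x_4 = 2.7500, f(x_4) = 8.562500, coefficient = 2
x_5 = 3.1250, f(x_5) = 10.765625, coefficient = 2
x_6 = 3.5000, f(x_6) = 13.250000, coefficient = 1

I ≈ (0.375000/2) × 85.031250 = 15.943359
Exact value: 15.890625
Error: 0.052734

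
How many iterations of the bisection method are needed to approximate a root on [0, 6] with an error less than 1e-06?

We need (b-a)/2^n ≤ 1e-06
(6 - 0)/2^n ≤ 1e-06
6/2^n ≤ 1e-06
2^n ≥ 6000000
n ≥ log₂(6000000) = 22.52
n ≥ 23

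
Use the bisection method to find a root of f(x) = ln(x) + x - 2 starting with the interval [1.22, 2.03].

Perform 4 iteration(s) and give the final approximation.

f(x) = ln(x) + x - 2
Initial interval: [1.22, 2.03]

Iteration 1:
  c_1 = (1.220000 + 2.030000)/2 = 1.625000
  f(c_1) = f(1.625000) = 0.110508
  f(a) × f(c) < 0, new interval: [1.220000, 1.625000]
Iteration 2:
  c_2 = (1.220000 + 1.625000)/2 = 1.422500
  f(c_2) = f(1.422500) = -0.225084
  f(a) × f(c) ≥ 0, new interval: [1.422500, 1.625000]
Iteration 3:
  c_3 = (1.422500 + 1.625000)/2 = 1.523750
  f(c_3) = f(1.523750) = -0.055076
  f(a) × f(c) ≥ 0, new interval: [1.523750, 1.625000]
Iteration 4:
  c_4 = (1.523750 + 1.625000)/2 = 1.574375
  f(c_4) = f(1.574375) = 0.028233
  f(a) × f(c) < 0, new interval: [1.523750, 1.574375]

After 4 iteration(s), the approximation is c_4 = 1.574375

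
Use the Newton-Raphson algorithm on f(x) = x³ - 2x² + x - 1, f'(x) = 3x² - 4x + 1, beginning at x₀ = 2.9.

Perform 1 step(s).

f(x) = x³ - 2x² + x - 1
f'(x) = 3x² - 4x + 1
x₀ = 2.9

Newton-Raphson formula: x_{n+1} = x_n - f(x_n)/f'(x_n)

Iteration 1:
  f(2.900000) = 9.469000
  f'(2.900000) = 14.630000
  x_1 = 2.900000 - 9.469000/14.630000 = 2.252768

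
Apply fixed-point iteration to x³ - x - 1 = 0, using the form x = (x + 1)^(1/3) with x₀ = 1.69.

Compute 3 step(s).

Equation: x³ - x - 1 = 0
Fixed-point form: x = (x + 1)^(1/3)
x₀ = 1.69

x_1 = g(1.690000) = 1.390755
x_2 = g(1.390755) = 1.337145
x_3 = g(1.337145) = 1.327074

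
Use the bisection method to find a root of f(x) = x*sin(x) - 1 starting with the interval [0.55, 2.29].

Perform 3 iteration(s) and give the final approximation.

f(x) = x*sin(x) - 1
Initial interval: [0.55, 2.29]

Iteration 1:
  c_1 = (0.550000 + 2.290000)/2 = 1.420000
  f(c_1) = f(1.420000) = 0.403886
  f(a) × f(c) < 0, new interval: [0.550000, 1.420000]
Iteration 2:
  c_2 = (0.550000 + 1.420000)/2 = 0.985000
  f(c_2) = f(0.985000) = -0.179227
  f(a) × f(c) ≥ 0, new interval: [0.985000, 1.420000]
Iteration 3:
  c_3 = (0.985000 + 1.420000)/2 = 1.202500
  f(c_3) = f(1.202500) = 0.121863
  f(a) × f(c) < 0, new interval: [0.985000, 1.202500]

After 3 iteration(s), the approximation is c_3 = 1.202500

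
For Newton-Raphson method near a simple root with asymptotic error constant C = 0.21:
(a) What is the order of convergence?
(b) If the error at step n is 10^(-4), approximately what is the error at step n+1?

(a) Newton-Raphson has quadratic (order 2) convergence near simple roots.
    This means |e_{n+1}| ≈ C|e_n|².

(b) With |e_n| = 10^(-4) and C = 0.21:
    |e_{n+1}| ≈ 0.21 × (10^(-4))² = 0.21 × 10^(-8)

(a) 2 (quadratic); (b) |e_{n+1}| ≈ 2.100e-09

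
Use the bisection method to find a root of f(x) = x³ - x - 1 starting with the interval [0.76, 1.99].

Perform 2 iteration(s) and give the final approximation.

f(x) = x³ - x - 1
Initial interval: [0.76, 1.99]

Iteration 1:
  c_1 = (0.760000 + 1.990000)/2 = 1.375000
  f(c_1) = f(1.375000) = 0.224609
  f(a) × f(c) < 0, new interval: [0.760000, 1.375000]
Iteration 2:
  c_2 = (0.760000 + 1.375000)/2 = 1.067500
  f(c_2) = f(1.067500) = -0.851024
  f(a) × f(c) ≥ 0, new interval: [1.067500, 1.375000]

After 2 iteration(s), the approximation is c_2 = 1.067500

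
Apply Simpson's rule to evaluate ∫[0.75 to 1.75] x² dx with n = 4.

f(x) = x²
a = 0.75, b = 1.75, n = 4
h = (b - a)/n = 0.250000

Simpson's rule: (h/3)[f(x₀) + 4f(x₁) + 2f(x₂) + ... + f(xₙ)]

x_0 = 0.7500, f(x_0) = 0.562500, coefficient = 1
x_1 = 1.0000, f(x_1) = 1.000000, coefficient = 4
x_2 = 1.2500, f(x_2) = 1.562500, coefficient = 2
x_3 = 1.5000, f(x_3) = 2.250000, coefficient = 4
x_4 = 1.7500, f(x_4) = 3.062500, coefficient = 1

I ≈ (0.250000/3) × 19.750000 = 1.645833
Exact value: 1.645833
Error: 0.000000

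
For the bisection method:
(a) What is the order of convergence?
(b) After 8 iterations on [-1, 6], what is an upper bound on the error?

(a) Bisection has linear (order 1) convergence; the error is halved each step.

(b) Error bound = (b-a)/2^n = (6 - (-1))/2^{8}
    = 7/2^{8}

(a) 1 (linear); (b) error ≤ 2.73e-02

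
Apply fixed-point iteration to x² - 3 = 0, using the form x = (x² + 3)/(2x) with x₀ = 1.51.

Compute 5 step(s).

Equation: x² - 3 = 0
Fixed-point form: x = (x² + 3)/(2x)
x₀ = 1.51

x_1 = g(1.510000) = 1.748377
x_2 = g(1.748377) = 1.732127
x_3 = g(1.732127) = 1.732051
x_4 = g(1.732051) = 1.732051
x_5 = g(1.732051) = 1.732051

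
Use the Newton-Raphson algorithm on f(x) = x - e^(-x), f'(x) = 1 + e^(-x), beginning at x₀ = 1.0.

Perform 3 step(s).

f(x) = x - e^(-x)
f'(x) = 1 + e^(-x)
x₀ = 1.0

Newton-Raphson formula: x_{n+1} = x_n - f(x_n)/f'(x_n)

Iteration 1:
  f(1.000000) = 0.632121
  f'(1.000000) = 1.367879
  x_1 = 1.000000 - 0.632121/1.367879 = 0.537883
Iteration 2:
  f(0.537883) = -0.046100
  f'(0.537883) = 1.583983
  x_2 = 0.537883 - (-0.046100)/1.583983 = 0.566987
Iteration 3:
  f(0.566987) = -0.000245
  f'(0.566987) = 1.567232
  x_3 = 0.566987 - (-0.000245)/1.567232 = 0.567143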